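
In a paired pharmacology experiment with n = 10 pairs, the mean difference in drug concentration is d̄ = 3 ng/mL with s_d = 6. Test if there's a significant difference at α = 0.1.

t = d̄/(s_d/√n) = 3/(6/√10) = 1.581. df = 9, critical t = ±1.833. Fail to reject H₀.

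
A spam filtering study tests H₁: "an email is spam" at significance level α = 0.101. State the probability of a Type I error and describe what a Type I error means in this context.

P(Type I error) = α = 0.101. A Type I error is rejecting H₀ when H₀ is actually true (false positive) — here, concluding that an email is spam when in fact this is not the case. Consequence: a legitimate email is sent to the spam folder and the user misses it.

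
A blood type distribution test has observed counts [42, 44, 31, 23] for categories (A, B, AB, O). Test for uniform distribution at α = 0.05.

Expected = 35 each. χ² = Σ(O-E)²/E = 8.286. df = 3, critical value = 7.815. Reject H₀.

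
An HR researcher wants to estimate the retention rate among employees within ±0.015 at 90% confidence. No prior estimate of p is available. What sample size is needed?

Conservative approach: use p = 0.5 (maximizes p(1-p) = 0.25). n = z²(0.25)/E² = 1.645²×0.25/0.015² = 3006.7 → n = 3007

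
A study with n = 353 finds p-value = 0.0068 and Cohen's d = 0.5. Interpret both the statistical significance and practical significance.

Statistically significant (p = 0.0068 < 0.05). Cohen's d = 0.5 indicates a medium effect size. Both statistical and practical significance should be considered.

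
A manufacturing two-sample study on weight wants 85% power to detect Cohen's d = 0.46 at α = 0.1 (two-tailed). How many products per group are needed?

z_{α/2} = 1.645, z_β = Φ⁻¹(0.85) = 1.036. For small effect (d = 0.46): n per group = 2(z_{α/2} + z_β)²/d² = 2(1.645 + 1.036)²/0.46² = 67.9 → 68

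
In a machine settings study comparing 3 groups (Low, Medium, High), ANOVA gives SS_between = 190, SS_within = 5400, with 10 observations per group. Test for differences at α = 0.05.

df_between = 2, df_within = 27. F = MS_between/MS_within = 95.0/200.0 = 0.475. F_crit ≈ 3.354. Fail to reject H₀.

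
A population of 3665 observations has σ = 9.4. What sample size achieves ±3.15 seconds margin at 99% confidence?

Without FPC: n₀ = (2.576×9.4/3.15)² = 59.092. With FPC: n = n₀N/(n₀+N-1) = 58.2 → n = 59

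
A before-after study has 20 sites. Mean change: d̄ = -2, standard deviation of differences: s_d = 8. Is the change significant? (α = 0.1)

t = d̄/(s_d/√n) = -2/(8/√20) = -1.118. df = 19, critical t = ±1.729. Fail to reject H₀.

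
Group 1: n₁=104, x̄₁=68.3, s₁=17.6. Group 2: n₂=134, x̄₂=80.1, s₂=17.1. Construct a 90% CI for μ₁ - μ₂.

Difference = -11.8. SE = √(17.6²/104 + 17.1²/134) = 2.272. CI = (-15.54, -8.06)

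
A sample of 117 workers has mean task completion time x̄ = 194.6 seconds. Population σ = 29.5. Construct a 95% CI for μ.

CI = x̄ ± z*(σ/√n) = 194.6 ± 1.96(29.5/√117) = 194.6 ± 5.35 = (189.25, 199.95)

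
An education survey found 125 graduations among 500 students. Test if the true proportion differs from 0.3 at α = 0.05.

p̂ = 0.25, p₀ = 0.3. z = (p̂ - p₀)/√(p₀(1-p₀)/n) = -2.44. Critical: ±1.96. Reject H₀.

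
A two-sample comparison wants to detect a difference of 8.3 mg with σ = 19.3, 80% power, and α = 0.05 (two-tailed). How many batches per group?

n per group = 2(z_α/2 + z_β)²σ²/d² = 2×(1.96 + 0.84)²×19.3²/8.3² = 84.8 → n = 85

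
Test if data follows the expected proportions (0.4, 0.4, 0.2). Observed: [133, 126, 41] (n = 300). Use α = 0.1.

Expected: [120.0, 120.0, 60.0]. χ² = 7.725. df = 2, critical = 4.605. Reject H₀.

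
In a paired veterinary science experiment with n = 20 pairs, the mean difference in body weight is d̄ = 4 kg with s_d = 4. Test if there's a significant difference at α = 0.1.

t = d̄/(s_d/√n) = 4/(4/√20) = 4.472. df = 19, critical t = ±1.729. Reject H₀.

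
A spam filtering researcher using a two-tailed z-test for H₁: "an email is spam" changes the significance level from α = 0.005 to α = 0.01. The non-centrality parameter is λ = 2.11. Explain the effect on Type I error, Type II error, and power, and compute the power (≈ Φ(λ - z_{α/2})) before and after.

Increasing α from 0.005 to 0.01:
• Type I error rate increases (α is the Type I rate by definition).
• Critical value moves from z_{α/2} = 2.807 to 2.576, so power = Φ(λ - z_{α/2}) goes from Φ(2.11 - 2.807) = 0.243 to Φ(2.11 - 2.576) = 0.321.
• Type II error rate β = 1 - power therefore decreases (0.757 → 0.679).
Appropriate when false negatives are costly — here, a spam email lands in the inbox.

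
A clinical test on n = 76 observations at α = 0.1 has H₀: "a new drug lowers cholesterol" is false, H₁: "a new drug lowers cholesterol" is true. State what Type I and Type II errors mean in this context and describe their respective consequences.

Type I (false positive): concluding that a new drug lowers cholesterol when it is not — approving an ineffective drug — patients take a useless medication and may skip effective alternatives. Type II (false negative): failing to conclude that a new drug lowers cholesterol when it is — shelving an effective drug — patients miss out on a treatment that would have helped. Which is costlier depends on domain priorities and is a judgement call rather than a statistical fact.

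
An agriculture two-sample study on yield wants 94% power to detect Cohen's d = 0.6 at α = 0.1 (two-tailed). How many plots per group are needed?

z_{α/2} = 1.645, z_β = Φ⁻¹(0.94) = 1.555. For medium effect (d = 0.6): n per group = 2(z_{α/2} + z_β)²/d² = 2(1.645 + 1.555)²/0.6² = 56.9 → 57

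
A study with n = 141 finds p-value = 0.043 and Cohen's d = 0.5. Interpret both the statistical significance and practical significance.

Statistically significant (p = 0.043 < 0.05). Cohen's d = 0.5 indicates a medium effect size. Both statistical and practical significance should be considered.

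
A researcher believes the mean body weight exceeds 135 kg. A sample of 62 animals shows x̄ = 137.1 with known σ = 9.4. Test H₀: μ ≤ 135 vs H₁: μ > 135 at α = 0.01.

z = 1.759. Critical value: 2.33. Fail to reject H₀.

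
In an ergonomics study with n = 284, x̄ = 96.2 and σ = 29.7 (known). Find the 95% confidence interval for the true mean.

CI = x̄ ± z*(σ/√n) = 96.2 ± 1.96(29.7/√284) = 96.2 ± 3.45 = (92.75, 99.65)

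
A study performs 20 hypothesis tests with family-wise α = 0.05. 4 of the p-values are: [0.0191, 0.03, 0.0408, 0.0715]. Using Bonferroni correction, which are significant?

Bonferroni α = 0.05/20 = 0.0025. None of the given p-values are significant.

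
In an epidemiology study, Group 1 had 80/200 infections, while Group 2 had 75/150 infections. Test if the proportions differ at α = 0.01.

p̂₁ = 0.4, p̂₂ = 0.5, pooled p̂ = 0.443. z = -1.864. Critical: ±2.576. Fail to reject H₀.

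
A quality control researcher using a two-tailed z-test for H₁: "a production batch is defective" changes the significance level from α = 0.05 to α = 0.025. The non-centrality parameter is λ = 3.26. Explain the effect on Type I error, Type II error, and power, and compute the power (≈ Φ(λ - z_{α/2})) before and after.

Decreasing α from 0.05 to 0.025:
• Type I error rate decreases (α is the Type I rate by definition).
• Critical value moves from z_{α/2} = 1.96 to 2.241, so power = Φ(λ - z_{α/2}) goes from Φ(3.26 - 1.96) = 0.903 to Φ(3.26 - 2.241) = 0.846.
• Type II error rate β = 1 - power therefore increases (0.097 → 0.154).
Appropriate when false positives are costly — here, scrapping a good batch — wasted material and cost for no reason.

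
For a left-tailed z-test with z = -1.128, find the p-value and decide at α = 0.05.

p = P(Z < -1.128) = Φ(-1.128) ≈ 0.1297. Since p ≥ 0.05, fail to reject H₀ (not significant) at α = 0.05.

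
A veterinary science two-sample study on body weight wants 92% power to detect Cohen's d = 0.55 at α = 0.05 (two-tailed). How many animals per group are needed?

z_{α/2} = 1.96, z_β = Φ⁻¹(0.92) = 1.405. For medium effect (d = 0.55): n per group = 2(z_{α/2} + z_β)²/d² = 2(1.96 + 1.405)²/0.55² = 74.9 → 75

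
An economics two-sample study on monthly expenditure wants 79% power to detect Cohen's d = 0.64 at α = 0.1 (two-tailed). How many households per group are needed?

z_{α/2} = 1.645, z_β = Φ⁻¹(0.79) = 0.806. For medium effect (d = 0.64): n per group = 2(z_{α/2} + z_β)²/d² = 2(1.645 + 0.806)²/0.64² = 29.3 → 30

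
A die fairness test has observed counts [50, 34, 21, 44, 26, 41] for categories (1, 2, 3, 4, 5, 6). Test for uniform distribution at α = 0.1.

Expected = 36 each. χ² = Σ(O-E)²/E = 17.056. df = 5, critical value = 9.236. Reject H₀.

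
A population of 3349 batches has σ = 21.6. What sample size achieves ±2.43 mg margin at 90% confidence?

Without FPC: n₀ = (1.645×21.6/2.43)² = 213.809. With FPC: n = n₀N/(n₀+N-1) = 201.03 → n = 202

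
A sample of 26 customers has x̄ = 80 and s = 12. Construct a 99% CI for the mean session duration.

CI = x̄ ± t*(s/√n) = 80 ± 2.787(12/√26) = (73.44, 86.56)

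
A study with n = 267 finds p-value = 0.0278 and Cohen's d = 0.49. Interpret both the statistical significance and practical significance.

Statistically significant (p = 0.0278 < 0.05). Cohen's d = 0.49 indicates a small effect size. Both statistical and practical significance should be considered.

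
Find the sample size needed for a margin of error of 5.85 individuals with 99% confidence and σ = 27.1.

n = (z*σ/E)² = (2.576×27.1/5.85)² = 142.4 → n = 143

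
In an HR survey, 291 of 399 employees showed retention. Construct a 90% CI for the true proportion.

p̂ = 0.729. CI = p̂ ± z*√(p̂(1-p̂)/n) = (0.693, 0.766)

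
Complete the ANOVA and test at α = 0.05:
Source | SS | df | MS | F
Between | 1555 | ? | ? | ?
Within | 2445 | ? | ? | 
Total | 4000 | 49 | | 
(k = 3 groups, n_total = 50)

df_between = 2, df_within = 47. MS_between = 777.5, MS_within = 52.02. F = 14.946, F_crit ≈ 3.195. Reject H₀.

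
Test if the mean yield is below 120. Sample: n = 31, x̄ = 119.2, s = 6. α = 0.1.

t = (119.2 - 120)/(6/√31) = -0.742, df = 30. Critical t = -1.31. Fail to reject H₀.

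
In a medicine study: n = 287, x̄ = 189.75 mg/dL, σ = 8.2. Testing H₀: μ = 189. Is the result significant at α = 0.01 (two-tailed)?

z = (189.75 - 189)/(8.2/√287) = 1.549. Since |z| ≤ 2.576, not significant at α = 0.01.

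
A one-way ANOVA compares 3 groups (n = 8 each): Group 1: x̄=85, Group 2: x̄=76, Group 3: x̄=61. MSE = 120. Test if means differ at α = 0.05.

Grand mean = 74.0. SS_between = 2352.0, MS_between = 1176.0. F = 9.8, F_crit ≈ 3.467. Reject H₀.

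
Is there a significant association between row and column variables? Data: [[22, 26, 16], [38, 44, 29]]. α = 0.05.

χ² = 0.03. df = 2, critical = 5.991. Fail to reject H₀. No evidence of dependence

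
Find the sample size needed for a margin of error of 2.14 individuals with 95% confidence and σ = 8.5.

n = (z*σ/E)² = (1.96×8.5/2.14)² = 60.6 → n = 61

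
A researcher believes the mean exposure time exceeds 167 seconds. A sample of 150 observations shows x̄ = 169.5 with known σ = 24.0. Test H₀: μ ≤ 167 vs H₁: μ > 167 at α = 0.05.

z = 1.276. Critical value: 1.645. Fail to reject H₀.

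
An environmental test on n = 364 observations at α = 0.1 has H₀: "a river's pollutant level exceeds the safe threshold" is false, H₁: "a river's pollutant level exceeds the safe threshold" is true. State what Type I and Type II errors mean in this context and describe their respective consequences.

Type I (false positive): concluding that a river's pollutant level exceeds the safe threshold when it is not — shutting down a compliant factory unnecessarily. Type II (false negative): failing to conclude that a river's pollutant level exceeds the safe threshold when it is — allowing unsafe pollution to continue. Which is costlier depends on domain priorities and is a judgement call rather than a statistical fact.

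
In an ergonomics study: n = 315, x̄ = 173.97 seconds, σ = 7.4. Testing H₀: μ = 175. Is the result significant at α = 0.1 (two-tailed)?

z = (173.97 - 175)/(7.4/√315) = -2.47. Since |z| > 1.645, significant at α = 0.1.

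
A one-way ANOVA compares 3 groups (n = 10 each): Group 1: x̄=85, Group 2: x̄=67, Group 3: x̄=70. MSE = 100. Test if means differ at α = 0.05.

Grand mean = 74.0. SS_between = 1860.0, MS_between = 930.0. F = 9.3, F_crit ≈ 3.354. Reject H₀.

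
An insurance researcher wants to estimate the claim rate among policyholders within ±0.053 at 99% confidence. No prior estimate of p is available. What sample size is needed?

Conservative approach: use p = 0.5 (maximizes p(1-p) = 0.25). n = z²(0.25)/E² = 2.576²×0.25/0.053² = 590.6 → n = 591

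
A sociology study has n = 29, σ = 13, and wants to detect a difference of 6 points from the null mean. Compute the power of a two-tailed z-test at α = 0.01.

SE = σ/√n = 13/√29 = 2.414. Non-centrality λ = d/SE = 6/2.414 = 2.485. Power ≈ Φ(λ - z_{α/2}) = Φ(2.485 - 2.576) = Φ(-0.091) = 0.464.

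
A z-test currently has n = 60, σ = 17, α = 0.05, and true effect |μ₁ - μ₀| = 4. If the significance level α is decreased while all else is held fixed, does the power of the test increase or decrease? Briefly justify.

Power decreases: a smaller α raises the critical value, so less of the H₁ sampling distribution falls in the rejection region.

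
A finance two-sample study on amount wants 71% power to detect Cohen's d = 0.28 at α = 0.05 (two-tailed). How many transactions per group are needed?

z_{α/2} = 1.96, z_β = Φ⁻¹(0.71) = 0.553. For small effect (d = 0.28): n per group = 2(z_{α/2} + z_β)²/d² = 2(1.96 + 0.553)²/0.28² = 161.1 → 162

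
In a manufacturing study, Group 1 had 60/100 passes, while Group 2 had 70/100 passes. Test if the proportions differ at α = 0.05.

p̂₁ = 0.6, p̂₂ = 0.7, pooled p̂ = 0.65. z = -1.482. Critical: ±1.96. Fail to reject H₀.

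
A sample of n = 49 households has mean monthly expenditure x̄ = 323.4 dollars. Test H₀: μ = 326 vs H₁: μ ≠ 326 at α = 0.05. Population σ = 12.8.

z = (x̄ - μ₀)/(σ/√n) = (323.4 - 326)/(12.8/√49) = -1.422. Critical value: ±1.96. Since |-1.422| ≤ 1.96, Fail to reject H₀.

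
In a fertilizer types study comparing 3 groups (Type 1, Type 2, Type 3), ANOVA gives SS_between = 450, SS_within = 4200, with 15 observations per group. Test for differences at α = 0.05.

df_between = 2, df_within = 42. F = MS_between/MS_within = 225.0/100.0 = 2.25. F_crit ≈ 3.22. Fail to reject H₀.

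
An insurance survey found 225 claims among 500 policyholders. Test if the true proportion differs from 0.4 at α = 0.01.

p̂ = 0.45, p₀ = 0.4. z = (p̂ - p₀)/√(p₀(1-p₀)/n) = 2.282. Critical: ±2.576. Fail to reject H₀.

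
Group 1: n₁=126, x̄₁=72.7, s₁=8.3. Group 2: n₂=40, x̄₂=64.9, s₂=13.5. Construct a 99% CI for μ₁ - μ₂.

Difference = 7.8. SE = √(8.3²/126 + 13.5²/40) = 2.259. CI = (1.98, 13.62)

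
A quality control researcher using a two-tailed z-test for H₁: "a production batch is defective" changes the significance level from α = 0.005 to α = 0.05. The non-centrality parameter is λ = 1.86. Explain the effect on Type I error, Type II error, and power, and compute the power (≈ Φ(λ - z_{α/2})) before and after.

Increasing α from 0.005 to 0.05:
• Type I error rate increases (α is the Type I rate by definition).
• Critical value moves from z_{α/2} = 2.807 to 1.96, so power = Φ(λ - z_{α/2}) goes from Φ(1.86 - 2.807) = 0.172 to Φ(1.86 - 1.96) = 0.46.
• Type II error rate β = 1 - power therefore decreases (0.828 → 0.54).
Appropriate when false negatives are costly — here, shipping a defective batch — faulty products reach customers.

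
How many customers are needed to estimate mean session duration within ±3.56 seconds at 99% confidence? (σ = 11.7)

n = (z*σ/E)² = (2.576×11.7/3.56)² = 71.7 → n = 72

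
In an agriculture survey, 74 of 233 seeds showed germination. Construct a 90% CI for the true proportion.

p̂ = 0.318. CI = p̂ ± z*√(p̂(1-p̂)/n) = (0.267, 0.368)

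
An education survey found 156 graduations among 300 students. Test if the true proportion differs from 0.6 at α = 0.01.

p̂ = 0.52, p₀ = 0.6. z = (p̂ - p₀)/√(p₀(1-p₀)/n) = -2.828. Critical: ±2.576. Reject H₀.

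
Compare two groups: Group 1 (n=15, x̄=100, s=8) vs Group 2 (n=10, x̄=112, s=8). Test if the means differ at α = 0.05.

Pooled sp = 8.0. t = -3.674, df = 23. Critical t = ±2.069. Reject H₀.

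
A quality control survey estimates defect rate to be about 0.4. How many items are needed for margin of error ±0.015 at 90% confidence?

n = z²p(1-p)/E² = 1.645²×0.4×0.6/0.015² = 2886.4 → n = 2887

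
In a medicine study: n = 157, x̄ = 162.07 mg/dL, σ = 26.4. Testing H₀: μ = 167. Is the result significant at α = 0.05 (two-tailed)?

z = (162.07 - 167)/(26.4/√157) = -2.34. Since |z| > 1.96, significant at α = 0.05.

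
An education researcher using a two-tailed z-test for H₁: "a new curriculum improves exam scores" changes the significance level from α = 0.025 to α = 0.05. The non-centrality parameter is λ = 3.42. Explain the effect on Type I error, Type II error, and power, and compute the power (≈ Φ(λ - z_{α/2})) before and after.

Increasing α from 0.025 to 0.05:
• Type I error rate increases (α is the Type I rate by definition).
• Critical value moves from z_{α/2} = 2.241 to 1.96, so power = Φ(λ - z_{α/2}) goes from Φ(3.42 - 2.241) = 0.881 to Φ(3.42 - 1.96) = 0.928.
• Type II error rate β = 1 - power therefore decreases (0.119 → 0.072).
Appropriate when false negatives are costly — here, keeping the old curriculum when the new one would have helped students.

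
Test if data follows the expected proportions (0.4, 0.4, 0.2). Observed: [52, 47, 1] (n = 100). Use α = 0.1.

Expected: [40.0, 40.0, 20.0]. χ² = 22.875. df = 2, critical = 4.605. Reject H₀.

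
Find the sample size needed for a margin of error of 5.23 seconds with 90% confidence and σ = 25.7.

n = (z*σ/E)² = (1.645×25.7/5.23)² = 65.3 → n = 66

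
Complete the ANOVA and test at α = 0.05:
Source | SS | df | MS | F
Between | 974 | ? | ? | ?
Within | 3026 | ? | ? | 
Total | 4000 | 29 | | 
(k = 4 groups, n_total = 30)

df_between = 3, df_within = 26. MS_between = 324.67, MS_within = 116.38. F = 2.79, F_crit ≈ 2.975. Fail to reject H₀.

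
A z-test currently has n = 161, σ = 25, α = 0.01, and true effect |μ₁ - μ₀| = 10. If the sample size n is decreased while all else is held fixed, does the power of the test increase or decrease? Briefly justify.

Power decreases: a smaller n inflates the standard error σ/√n, pulling the sampling distribution under H₁ back toward the critical value.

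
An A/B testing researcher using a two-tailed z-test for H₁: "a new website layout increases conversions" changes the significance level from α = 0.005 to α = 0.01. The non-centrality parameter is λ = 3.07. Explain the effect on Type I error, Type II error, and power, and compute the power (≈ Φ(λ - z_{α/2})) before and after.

Increasing α from 0.005 to 0.01:
• Type I error rate increases (α is the Type I rate by definition).
• Critical value moves from z_{α/2} = 2.807 to 2.576, so power = Φ(λ - z_{α/2}) goes from Φ(3.07 - 2.807) = 0.604 to Φ(3.07 - 2.576) = 0.689.
• Type II error rate β = 1 - power therefore decreases (0.396 → 0.311).
Appropriate when false negatives are costly — here, discarding a layout that would have improved conversions — lost revenue.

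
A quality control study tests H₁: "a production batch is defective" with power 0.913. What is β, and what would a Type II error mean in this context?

β = 1 - power = 1 - 0.913 = 0.087. A Type II error is failing to reject H₀ when H₀ is false (false negative) — here, failing to conclude that a production batch is defective when in fact it is true. Consequence: shipping a defective batch — faulty products reach customers.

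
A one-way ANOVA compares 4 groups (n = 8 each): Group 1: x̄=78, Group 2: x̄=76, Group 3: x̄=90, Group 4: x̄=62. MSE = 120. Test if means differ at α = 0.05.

Grand mean = 76.5. SS_between = 3160.0, MS_between = 1053.33. F = 8.778, F_crit ≈ 2.947. Reject H₀.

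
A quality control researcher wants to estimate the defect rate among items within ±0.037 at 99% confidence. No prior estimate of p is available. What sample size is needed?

Conservative approach: use p = 0.5 (maximizes p(1-p) = 0.25). n = z²(0.25)/E² = 2.576²×0.25/0.037² = 1211.8 → n = 1212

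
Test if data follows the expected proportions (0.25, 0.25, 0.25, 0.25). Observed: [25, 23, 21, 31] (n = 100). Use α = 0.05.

Expected: [25.0, 25.0, 25.0, 25.0]. χ² = 2.24. df = 3, critical = 7.815. Fail to reject H₀.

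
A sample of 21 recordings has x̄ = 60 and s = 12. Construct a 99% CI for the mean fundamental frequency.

CI = x̄ ± t*(s/√n) = 60 ± 2.845(12/√21) = (52.55, 67.45)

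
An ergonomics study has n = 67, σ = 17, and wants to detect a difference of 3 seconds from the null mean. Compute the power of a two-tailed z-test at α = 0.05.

SE = σ/√n = 17/√67 = 2.077. Non-centrality λ = d/SE = 3/2.077 = 1.444. Power ≈ Φ(λ - z_{α/2}) = Φ(1.444 - 1.96) = Φ(-0.516) = 0.303.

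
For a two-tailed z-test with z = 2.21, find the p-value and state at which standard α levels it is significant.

p = 2·P(Z > |2.21|) = 2·(1 - Φ(2.21)) ≈ 0.0271. Significant at α = 0.1; Significant at α = 0.05.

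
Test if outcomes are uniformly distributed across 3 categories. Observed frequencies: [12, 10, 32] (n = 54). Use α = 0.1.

Expected = 18 each. χ² = Σ(O-E)²/E = 16.444. df = 2, critical value = 4.605. Reject H₀.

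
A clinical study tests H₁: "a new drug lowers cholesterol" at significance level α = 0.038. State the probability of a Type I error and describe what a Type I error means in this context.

P(Type I error) = α = 0.038. A Type I error is rejecting H₀ when H₀ is actually true (false positive) — here, concluding that a new drug lowers cholesterol when in fact this is not the case. Consequence: approving an ineffective drug — patients take a useless medication and may skip effective alternatives.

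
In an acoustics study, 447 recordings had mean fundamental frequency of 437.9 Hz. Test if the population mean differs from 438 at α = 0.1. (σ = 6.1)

z = (x̄ - μ₀)/(σ/√n) = (437.9 - 438)/(6.1/√447) = -0.347. Critical value: ±1.645. Since |-0.347| ≤ 1.645, Fail to reject H₀.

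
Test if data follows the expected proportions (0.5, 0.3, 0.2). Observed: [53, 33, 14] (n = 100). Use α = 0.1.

Expected: [50.0, 30.0, 20.0]. χ² = 2.28. df = 2, critical = 4.605. Fail to reject H₀.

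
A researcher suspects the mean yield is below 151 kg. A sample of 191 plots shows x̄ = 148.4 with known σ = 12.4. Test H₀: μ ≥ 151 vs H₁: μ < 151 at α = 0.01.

z = -2.898. Critical value: -2.33. Reject H₀.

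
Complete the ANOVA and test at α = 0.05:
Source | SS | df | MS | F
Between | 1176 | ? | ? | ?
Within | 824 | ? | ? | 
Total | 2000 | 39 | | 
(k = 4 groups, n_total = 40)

df_between = 3, df_within = 36. MS_between = 392.0, MS_within = 22.89. F = 17.126, F_crit ≈ 2.866. Reject H₀.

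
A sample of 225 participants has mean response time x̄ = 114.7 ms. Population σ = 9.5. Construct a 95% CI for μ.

CI = x̄ ± z*(σ/√n) = 114.7 ± 1.96(9.5/√225) = 114.7 ± 1.24 = (113.46, 115.94)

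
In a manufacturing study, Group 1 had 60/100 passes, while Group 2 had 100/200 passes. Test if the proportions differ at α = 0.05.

p̂₁ = 0.6, p̂₂ = 0.5, pooled p̂ = 0.533. z = 1.637. Critical: ±1.96. Fail to reject H₀.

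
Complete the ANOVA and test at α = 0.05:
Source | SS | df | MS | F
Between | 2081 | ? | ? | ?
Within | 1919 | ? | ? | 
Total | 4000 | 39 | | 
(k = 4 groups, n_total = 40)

df_between = 3, df_within = 36. MS_between = 693.67, MS_within = 53.31. F = 13.013, F_crit ≈ 2.866. Reject H₀.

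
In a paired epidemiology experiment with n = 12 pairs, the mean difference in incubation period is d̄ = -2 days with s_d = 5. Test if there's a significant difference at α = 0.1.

t = d̄/(s_d/√n) = -2/(5/√12) = -1.386. df = 11, critical t = ±1.796. Fail to reject H₀.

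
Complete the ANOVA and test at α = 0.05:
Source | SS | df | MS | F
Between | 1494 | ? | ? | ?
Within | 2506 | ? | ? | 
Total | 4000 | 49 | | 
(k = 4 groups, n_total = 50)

df_between = 3, df_within = 46. MS_between = 498.0, MS_within = 54.48. F = 9.141, F_crit ≈ 2.807. Reject H₀.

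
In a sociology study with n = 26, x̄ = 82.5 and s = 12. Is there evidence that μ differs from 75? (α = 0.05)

t = (x̄ - μ₀)/(s/√n) = (82.5 - 75)/(12/√26) = 3.187. df = 25, critical t = ±2.06. Reject H₀.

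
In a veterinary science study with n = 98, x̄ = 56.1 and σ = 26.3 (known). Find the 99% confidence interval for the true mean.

CI = x̄ ± z*(σ/√n) = 56.1 ± 2.576(26.3/√98) = 56.1 ± 6.84 = (49.26, 62.94)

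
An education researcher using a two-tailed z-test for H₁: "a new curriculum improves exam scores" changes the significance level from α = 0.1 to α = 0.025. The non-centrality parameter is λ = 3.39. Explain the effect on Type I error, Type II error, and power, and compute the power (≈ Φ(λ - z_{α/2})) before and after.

Decreasing α from 0.1 to 0.025:
• Type I error rate decreases (α is the Type I rate by definition).
• Critical value moves from z_{α/2} = 1.645 to 2.241, so power = Φ(λ - z_{α/2}) goes from Φ(3.39 - 1.645) = 0.96 to Φ(3.39 - 2.241) = 0.875.
• Type II error rate β = 1 - power therefore increases (0.04 → 0.125).
Appropriate when false positives are costly — here, adopting a curriculum that gives no real benefit — disruption for nothing.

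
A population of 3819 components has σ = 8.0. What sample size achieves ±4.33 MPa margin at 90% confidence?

Without FPC: n₀ = (1.645×8.0/4.33)² = 9.237. With FPC: n = n₀N/(n₀+N-1) = 9.2 → n = 10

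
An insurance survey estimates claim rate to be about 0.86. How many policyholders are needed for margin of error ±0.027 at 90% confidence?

n = z²p(1-p)/E² = 1.645²×0.86×0.14/0.027² = 446.9 → n = 447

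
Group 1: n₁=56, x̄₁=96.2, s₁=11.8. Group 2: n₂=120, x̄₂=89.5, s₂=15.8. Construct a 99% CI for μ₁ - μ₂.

Difference = 6.7. SE = √(11.8²/56 + 15.8²/120) = 2.137. CI = (1.2, 12.2)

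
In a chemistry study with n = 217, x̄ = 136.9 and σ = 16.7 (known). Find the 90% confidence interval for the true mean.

CI = x̄ ± z*(σ/√n) = 136.9 ± 1.645(16.7/√217) = 136.9 ± 1.86 = (135.04, 138.76)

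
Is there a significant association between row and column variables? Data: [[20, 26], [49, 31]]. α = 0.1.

χ² = 3.724. df = 1, critical = 2.706. Reject H₀. Variables are dependent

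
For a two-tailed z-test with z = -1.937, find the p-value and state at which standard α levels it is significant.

p = 2·P(Z > |-1.937|) = 2·(1 - Φ(1.937)) ≈ 0.0527. Significant at α = 0.1.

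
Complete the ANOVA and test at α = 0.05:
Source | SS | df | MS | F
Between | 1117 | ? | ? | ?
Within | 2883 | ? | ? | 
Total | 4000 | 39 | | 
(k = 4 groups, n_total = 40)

df_between = 3, df_within = 36. MS_between = 372.33, MS_within = 80.08. F = 4.649, F_crit ≈ 2.866. Reject H₀.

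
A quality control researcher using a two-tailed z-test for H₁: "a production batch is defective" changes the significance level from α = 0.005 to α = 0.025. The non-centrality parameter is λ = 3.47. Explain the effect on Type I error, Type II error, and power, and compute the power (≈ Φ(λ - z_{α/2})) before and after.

Increasing α from 0.005 to 0.025:
• Type I error rate increases (α is the Type I rate by definition).
• Critical value moves from z_{α/2} = 2.807 to 2.241, so power = Φ(λ - z_{α/2}) goes from Φ(3.47 - 2.807) = 0.746 to Φ(3.47 - 2.241) = 0.89.
• Type II error rate β = 1 - power therefore decreases (0.254 → 0.11).
Appropriate when false negatives are costly — here, shipping a defective batch — faulty products reach customers.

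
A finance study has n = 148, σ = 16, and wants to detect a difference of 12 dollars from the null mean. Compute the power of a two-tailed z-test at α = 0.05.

SE = σ/√n = 16/√148 = 1.315. Non-centrality λ = d/SE = 12/1.315 = 9.124. Power ≈ Φ(λ - z_{α/2}) = Φ(9.124 - 1.96) = Φ(7.164) = 1.0.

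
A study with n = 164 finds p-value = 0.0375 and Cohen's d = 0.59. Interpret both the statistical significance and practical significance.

Statistically significant (p = 0.0375 < 0.05). Cohen's d = 0.59 indicates a medium effect size. Both statistical and practical significance should be considered.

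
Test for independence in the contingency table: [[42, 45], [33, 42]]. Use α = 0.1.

χ² = 0.296. df = 1, critical = 2.706. Fail to reject H₀. No evidence of dependence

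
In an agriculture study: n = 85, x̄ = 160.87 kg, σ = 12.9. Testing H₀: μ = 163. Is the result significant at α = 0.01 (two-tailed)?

z = (160.87 - 163)/(12.9/√85) = -1.522. Since |z| ≤ 2.576, not significant at α = 0.01.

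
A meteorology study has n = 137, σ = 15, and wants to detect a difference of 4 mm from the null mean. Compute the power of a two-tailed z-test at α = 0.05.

SE = σ/√n = 15/√137 = 1.282. Non-centrality λ = d/SE = 4/1.282 = 3.121. Power ≈ Φ(λ - z_{α/2}) = Φ(3.121 - 1.96) = Φ(1.161) = 0.877.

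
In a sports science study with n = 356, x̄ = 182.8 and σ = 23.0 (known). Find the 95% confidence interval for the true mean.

CI = x̄ ± z*(σ/√n) = 182.8 ± 1.96(23.0/√356) = 182.8 ± 2.39 = (180.41, 185.19)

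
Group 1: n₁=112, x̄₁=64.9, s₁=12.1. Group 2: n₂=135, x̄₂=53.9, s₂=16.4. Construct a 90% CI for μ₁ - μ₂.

Difference = 11.0. SE = √(12.1²/112 + 16.4²/135) = 1.816. CI = (8.01, 13.99)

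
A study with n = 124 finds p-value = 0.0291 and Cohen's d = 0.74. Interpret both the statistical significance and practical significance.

Statistically significant (p = 0.0291 < 0.05). Cohen's d = 0.74 indicates a medium effect size. Both statistical and practical significance should be considered.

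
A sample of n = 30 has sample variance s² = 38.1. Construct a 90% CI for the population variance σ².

df = 29. χ²_{0.05} = 42.557, χ²_{0.95} = 17.708. CI for σ² = ((n-1)s²/χ²_{α/2}, (n-1)s²/χ²_{1-α/2}) = (29·38.1/42.557, 29·38.1/17.708) = (25.96, 62.4)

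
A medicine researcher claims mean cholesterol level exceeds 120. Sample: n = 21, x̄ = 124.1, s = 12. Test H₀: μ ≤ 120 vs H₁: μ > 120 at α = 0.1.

t = (124.1 - 120)/(12/√21) = 1.566, df = 20. Critical t = 1.325. Reject H₀.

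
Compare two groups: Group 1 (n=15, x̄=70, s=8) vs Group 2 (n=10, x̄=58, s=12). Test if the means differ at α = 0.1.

Pooled sp = 9.76. t = 3.011, df = 23. Critical t = ±1.714. Reject H₀.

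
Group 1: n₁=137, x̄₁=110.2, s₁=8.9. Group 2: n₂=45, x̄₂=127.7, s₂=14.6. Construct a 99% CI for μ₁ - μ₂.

Difference = -17.5. SE = √(8.9²/137 + 14.6²/45) = 2.305. CI = (-23.44, -11.56)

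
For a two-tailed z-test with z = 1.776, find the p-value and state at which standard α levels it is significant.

p = 2·P(Z > |1.776|) = 2·(1 - Φ(1.776)) ≈ 0.0757. Significant at α = 0.1.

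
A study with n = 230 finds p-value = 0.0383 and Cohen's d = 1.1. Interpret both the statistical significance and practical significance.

Statistically significant (p = 0.0383 < 0.05). Cohen's d = 1.1 indicates a large effect size. Both statistical and practical significance should be considered.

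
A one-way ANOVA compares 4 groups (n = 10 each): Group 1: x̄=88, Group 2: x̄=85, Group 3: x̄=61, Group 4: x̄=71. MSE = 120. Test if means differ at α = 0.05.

Grand mean = 76.25. SS_between = 4747.5, MS_between = 1582.5. F = 13.188, F_crit ≈ 2.866. Reject H₀.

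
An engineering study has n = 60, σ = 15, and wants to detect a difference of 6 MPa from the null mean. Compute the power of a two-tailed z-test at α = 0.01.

SE = σ/√n = 15/√60 = 1.936. Non-centrality λ = d/SE = 6/1.936 = 3.098. Power ≈ Φ(λ - z_{α/2}) = Φ(3.098 - 2.576) = Φ(0.522) = 0.699.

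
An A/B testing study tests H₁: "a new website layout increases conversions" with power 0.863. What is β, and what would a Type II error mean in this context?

β = 1 - power = 1 - 0.863 = 0.137. A Type II error is failing to reject H₀ when H₀ is false (false negative) — here, failing to conclude that a new website layout increases conversions when in fact it is true. Consequence: discarding a layout that would have improved conversions — lost revenue.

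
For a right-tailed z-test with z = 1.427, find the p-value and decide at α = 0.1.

p = P(Z > 1.427) = 1 - Φ(1.427) ≈ 0.0768. Since p < 0.1, reject H₀ (significant) at α = 0.1.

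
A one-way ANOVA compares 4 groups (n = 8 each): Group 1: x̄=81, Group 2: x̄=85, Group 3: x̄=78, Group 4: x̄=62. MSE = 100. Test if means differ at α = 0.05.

Grand mean = 76.5. SS_between = 2440.0, MS_between = 813.33. F = 8.133, F_crit ≈ 2.947. Reject H₀.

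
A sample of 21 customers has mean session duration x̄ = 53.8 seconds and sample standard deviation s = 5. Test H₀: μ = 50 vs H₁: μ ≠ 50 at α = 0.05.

t = (x̄ - μ₀)/(s/√n) = (53.8 - 50)/(5/√21) = 3.483. df = 20, critical t = ±2.086. Reject H₀.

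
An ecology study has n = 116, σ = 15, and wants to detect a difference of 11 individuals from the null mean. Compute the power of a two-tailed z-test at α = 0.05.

SE = σ/√n = 15/√116 = 1.393. Non-centrality λ = d/SE = 11/1.393 = 7.898. Power ≈ Φ(λ - z_{α/2}) = Φ(7.898 - 1.96) = Φ(5.938) = 1.0.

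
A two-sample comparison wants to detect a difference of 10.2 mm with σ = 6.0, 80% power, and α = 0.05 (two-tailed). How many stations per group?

n per group = 2(z_α/2 + z_β)²σ²/d² = 2×(1.96 + 0.84)²×6.0²/10.2² = 5.4 → n = 6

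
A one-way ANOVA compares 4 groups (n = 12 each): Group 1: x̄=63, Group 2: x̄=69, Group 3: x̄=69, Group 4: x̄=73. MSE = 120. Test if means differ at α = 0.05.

Grand mean = 68.5. SS_between = 612.0, MS_between = 204.0. F = 1.7, F_crit ≈ 2.816. Fail to reject H₀.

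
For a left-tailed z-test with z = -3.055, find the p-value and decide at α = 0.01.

p = P(Z < -3.055) = Φ(-3.055) ≈ 0.0011. Since p < 0.01, reject H₀ (significant) at α = 0.01.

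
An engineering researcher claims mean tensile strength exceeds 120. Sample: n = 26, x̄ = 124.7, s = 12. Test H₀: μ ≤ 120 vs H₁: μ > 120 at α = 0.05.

t = (124.7 - 120)/(12/√26) = 1.997, df = 25. Critical t = 1.708. Reject H₀.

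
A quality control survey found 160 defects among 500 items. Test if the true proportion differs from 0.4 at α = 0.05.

p̂ = 0.32, p₀ = 0.4. z = (p̂ - p₀)/√(p₀(1-p₀)/n) = -3.651. Critical: ±1.96. Reject H₀.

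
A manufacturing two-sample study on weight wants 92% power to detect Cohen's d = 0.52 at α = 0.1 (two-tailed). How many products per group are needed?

z_{α/2} = 1.645, z_β = Φ⁻¹(0.92) = 1.405. For medium effect (d = 0.52): n per group = 2(z_{α/2} + z_β)²/d² = 2(1.645 + 1.405)²/0.52² = 68.8 → 69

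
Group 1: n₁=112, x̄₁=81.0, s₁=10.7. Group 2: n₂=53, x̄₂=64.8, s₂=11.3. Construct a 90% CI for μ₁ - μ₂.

Difference = 16.2. SE = √(10.7²/112 + 11.3²/53) = 1.852. CI = (13.15, 19.25)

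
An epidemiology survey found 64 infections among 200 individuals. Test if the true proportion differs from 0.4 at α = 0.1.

p̂ = 0.32, p₀ = 0.4. z = (p̂ - p₀)/√(p₀(1-p₀)/n) = -2.309. Critical: ±1.645. Reject H₀.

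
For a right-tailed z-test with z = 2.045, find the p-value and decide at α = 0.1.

p = P(Z > 2.045) = 1 - Φ(2.045) ≈ 0.0204. Since p < 0.1, reject H₀ (significant) at α = 0.1.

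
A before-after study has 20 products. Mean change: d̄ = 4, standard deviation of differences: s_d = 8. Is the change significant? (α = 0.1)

t = d̄/(s_d/√n) = 4/(8/√20) = 2.236. df = 19, critical t = ±1.729. Reject H₀.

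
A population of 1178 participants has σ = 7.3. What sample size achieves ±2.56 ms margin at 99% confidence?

Without FPC: n₀ = (2.576×7.3/2.56)² = 53.958. With FPC: n = n₀N/(n₀+N-1) = 51.6 → n = 52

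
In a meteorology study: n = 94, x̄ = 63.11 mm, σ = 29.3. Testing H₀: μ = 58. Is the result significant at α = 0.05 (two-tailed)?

z = (63.11 - 58)/(29.3/√94) = 1.691. Since |z| ≤ 1.96, not significant at α = 0.05.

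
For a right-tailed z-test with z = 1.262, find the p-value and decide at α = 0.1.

p = P(Z > 1.262) = 1 - Φ(1.262) ≈ 0.1035. Since p ≥ 0.1, fail to reject H₀ (not significant) at α = 0.1.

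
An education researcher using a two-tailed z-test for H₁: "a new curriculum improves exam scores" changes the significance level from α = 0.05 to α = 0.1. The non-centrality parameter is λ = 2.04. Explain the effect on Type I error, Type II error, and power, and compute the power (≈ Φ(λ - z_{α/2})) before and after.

Increasing α from 0.05 to 0.1:
• Type I error rate increases (α is the Type I rate by definition).
• Critical value moves from z_{α/2} = 1.96 to 1.645, so power = Φ(λ - z_{α/2}) goes from Φ(2.04 - 1.96) = 0.532 to Φ(2.04 - 1.645) = 0.654.
• Type II error rate β = 1 - power therefore decreases (0.468 → 0.346).
Appropriate when false negatives are costly — here, keeping the old curriculum when the new one would have helped students.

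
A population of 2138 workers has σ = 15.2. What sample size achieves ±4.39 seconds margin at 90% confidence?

Without FPC: n₀ = (1.645×15.2/4.39)² = 32.441. With FPC: n = n₀N/(n₀+N-1) = 32.0 → n = 32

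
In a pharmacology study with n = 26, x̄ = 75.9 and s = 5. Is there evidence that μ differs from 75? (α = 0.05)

t = (x̄ - μ₀)/(s/√n) = (75.9 - 75)/(5/√26) = 0.918. df = 25, critical t = ±2.06. Fail to reject H₀.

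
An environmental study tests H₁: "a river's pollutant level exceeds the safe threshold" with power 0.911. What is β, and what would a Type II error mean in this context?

β = 1 - power = 1 - 0.911 = 0.089. A Type II error is failing to reject H₀ when H₀ is false (false negative) — here, failing to conclude that a river's pollutant level exceeds the safe threshold when in fact it is true. Consequence: allowing unsafe pollution to continue.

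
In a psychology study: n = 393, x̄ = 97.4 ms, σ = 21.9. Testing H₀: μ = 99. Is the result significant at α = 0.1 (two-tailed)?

z = (97.4 - 99)/(21.9/√393) = -1.448. Since |z| ≤ 1.645, not significant at α = 0.1.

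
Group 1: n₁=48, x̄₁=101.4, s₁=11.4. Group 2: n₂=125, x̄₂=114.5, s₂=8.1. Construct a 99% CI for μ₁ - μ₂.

Difference = -13.1. SE = √(11.4²/48 + 8.1²/125) = 1.798. CI = (-17.73, -8.47)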